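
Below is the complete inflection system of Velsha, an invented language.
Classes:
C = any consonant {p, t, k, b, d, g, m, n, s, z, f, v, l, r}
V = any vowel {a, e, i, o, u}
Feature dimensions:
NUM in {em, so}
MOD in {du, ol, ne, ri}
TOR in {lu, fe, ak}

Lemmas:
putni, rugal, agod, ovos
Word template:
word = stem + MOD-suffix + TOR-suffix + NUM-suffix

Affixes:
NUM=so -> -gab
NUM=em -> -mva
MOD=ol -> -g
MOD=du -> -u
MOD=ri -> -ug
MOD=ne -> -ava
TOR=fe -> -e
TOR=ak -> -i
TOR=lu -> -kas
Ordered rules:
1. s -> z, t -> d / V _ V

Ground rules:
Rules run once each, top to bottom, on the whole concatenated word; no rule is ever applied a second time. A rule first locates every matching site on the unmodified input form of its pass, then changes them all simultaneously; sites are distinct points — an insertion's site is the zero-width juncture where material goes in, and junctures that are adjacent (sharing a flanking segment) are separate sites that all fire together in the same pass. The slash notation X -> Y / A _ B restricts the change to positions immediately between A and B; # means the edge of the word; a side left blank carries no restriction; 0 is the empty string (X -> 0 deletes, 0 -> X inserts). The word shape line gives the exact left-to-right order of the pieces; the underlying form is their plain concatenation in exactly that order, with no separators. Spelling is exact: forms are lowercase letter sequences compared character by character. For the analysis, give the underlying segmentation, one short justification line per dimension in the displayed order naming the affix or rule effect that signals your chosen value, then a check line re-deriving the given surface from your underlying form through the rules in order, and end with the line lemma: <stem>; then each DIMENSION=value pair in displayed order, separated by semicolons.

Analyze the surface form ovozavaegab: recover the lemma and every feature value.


underlying: ovos-ava-e-gab
NUM=so - signalled by the affix -gab
MOD=ne - signalled by the affix -ava
TOR=fe - signalled by the affix -e
check: ovosavaegab -> ovozavaegab
lemma: ovos; NUM=so; MOD=ne; TOR=fe


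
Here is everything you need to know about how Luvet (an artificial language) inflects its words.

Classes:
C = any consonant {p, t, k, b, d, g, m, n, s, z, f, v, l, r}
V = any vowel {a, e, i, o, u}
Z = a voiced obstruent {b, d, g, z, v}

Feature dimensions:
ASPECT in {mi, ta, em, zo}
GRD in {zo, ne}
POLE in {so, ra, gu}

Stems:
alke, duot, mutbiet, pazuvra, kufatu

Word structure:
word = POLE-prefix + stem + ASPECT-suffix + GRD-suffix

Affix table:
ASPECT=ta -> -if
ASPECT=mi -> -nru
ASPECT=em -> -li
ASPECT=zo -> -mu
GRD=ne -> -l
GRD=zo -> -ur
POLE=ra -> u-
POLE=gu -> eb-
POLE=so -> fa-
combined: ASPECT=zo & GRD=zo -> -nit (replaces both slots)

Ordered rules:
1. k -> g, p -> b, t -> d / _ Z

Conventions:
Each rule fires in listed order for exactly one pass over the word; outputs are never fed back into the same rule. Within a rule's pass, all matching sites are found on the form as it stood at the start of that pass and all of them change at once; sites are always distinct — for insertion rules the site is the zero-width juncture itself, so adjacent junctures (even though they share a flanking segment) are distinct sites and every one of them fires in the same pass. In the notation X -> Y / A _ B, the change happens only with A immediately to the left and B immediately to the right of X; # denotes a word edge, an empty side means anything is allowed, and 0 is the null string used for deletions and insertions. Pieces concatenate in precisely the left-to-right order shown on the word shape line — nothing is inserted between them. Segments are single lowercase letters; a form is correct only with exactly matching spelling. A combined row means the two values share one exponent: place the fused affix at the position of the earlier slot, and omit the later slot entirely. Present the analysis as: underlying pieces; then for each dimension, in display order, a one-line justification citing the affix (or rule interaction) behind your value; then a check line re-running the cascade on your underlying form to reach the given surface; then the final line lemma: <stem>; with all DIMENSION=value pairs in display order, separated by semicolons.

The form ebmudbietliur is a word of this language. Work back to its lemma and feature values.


underlying: eb-mutbiet-li-ur
ASPECT=em - signalled by the affix -li
GRD=zo - signalled by the affix -ur
POLE=gu - signalled by the affix eb-
check: ebmutbietliur -> ebmudbietliur
lemma: mutbiet; ASPECT=em; GRD=zo; POLE=gu


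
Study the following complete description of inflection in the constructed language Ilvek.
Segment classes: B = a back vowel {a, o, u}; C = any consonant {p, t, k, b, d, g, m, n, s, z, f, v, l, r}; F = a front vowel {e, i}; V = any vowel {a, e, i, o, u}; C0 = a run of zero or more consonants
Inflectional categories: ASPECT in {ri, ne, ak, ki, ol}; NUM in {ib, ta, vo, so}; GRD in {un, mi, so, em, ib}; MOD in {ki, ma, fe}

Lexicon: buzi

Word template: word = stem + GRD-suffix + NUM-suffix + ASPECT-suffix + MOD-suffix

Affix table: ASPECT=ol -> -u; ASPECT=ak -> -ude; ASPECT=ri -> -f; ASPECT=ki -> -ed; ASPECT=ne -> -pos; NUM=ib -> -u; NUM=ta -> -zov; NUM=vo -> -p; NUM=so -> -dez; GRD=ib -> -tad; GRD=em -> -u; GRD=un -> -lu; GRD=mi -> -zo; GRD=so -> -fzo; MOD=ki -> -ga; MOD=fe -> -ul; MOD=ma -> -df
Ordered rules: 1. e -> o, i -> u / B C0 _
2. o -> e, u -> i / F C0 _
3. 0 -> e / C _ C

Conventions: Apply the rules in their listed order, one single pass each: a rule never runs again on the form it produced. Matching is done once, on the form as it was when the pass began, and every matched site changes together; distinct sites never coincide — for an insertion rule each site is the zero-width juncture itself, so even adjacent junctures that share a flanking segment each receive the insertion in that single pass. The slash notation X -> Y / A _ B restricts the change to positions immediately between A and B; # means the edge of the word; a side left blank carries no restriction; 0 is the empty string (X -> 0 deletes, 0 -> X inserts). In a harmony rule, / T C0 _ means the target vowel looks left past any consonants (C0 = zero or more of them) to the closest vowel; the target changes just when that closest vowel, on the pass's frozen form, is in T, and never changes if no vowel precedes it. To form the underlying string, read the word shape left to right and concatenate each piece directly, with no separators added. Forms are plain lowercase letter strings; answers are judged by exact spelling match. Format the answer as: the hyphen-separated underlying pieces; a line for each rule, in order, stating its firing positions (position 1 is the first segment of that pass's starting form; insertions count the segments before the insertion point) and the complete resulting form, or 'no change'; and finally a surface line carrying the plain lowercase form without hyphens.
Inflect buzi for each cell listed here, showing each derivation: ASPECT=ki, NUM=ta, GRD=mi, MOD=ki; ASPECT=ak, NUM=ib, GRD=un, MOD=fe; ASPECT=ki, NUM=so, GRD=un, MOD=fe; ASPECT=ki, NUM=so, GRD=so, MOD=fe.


cell ASPECT=ki, NUM=ta, GRD=mi, MOD=ki:
underlying: buzi-zo-zov-ed-ga
1. e -> o, i -> u / B C0 _: fires at position(s) 4, 10: buzuzozovodga
2. o -> e, u -> i / F C0 _: no change
3. 0 -> e / C _ C: inserts after position(s) 11: buzuzozovodega
surface: buzuzozovodega

cell ASPECT=ak, NUM=ib, GRD=un, MOD=fe:
underlying: buzi-lu-u-ude-ul
1. e -> o, i -> u / B C0 _: fires at position(s) 4, 10: buzuluuudoul
2. o -> e, u -> i / F C0 _: no change
3. 0 -> e / C _ C: no change
surface: buzuluuudoul

cell ASPECT=ki, NUM=so, GRD=un, MOD=fe:
underlying: buzi-lu-dez-ed-ul
1. e -> o, i -> u / B C0 _: fires at position(s) 4, 8: buzuludozedul
2. o -> e, u -> i / F C0 _: fires at position(s) 12: buzuludozedil
3. 0 -> e / C _ C: no change
surface: buzuludozedil

cell ASPECT=ki, NUM=so, GRD=so, MOD=fe:
underlying: buzi-fzo-dez-ed-ul
1. e -> o, i -> u / B C0 _: fires at position(s) 4, 9: buzufzodozedul
2. o -> e, u -> i / F C0 _: fires at position(s) 13: buzufzodozedil
3. 0 -> e / C _ C: inserts after position(s) 5: buzufezodozedil
surface: buzufezodozedil


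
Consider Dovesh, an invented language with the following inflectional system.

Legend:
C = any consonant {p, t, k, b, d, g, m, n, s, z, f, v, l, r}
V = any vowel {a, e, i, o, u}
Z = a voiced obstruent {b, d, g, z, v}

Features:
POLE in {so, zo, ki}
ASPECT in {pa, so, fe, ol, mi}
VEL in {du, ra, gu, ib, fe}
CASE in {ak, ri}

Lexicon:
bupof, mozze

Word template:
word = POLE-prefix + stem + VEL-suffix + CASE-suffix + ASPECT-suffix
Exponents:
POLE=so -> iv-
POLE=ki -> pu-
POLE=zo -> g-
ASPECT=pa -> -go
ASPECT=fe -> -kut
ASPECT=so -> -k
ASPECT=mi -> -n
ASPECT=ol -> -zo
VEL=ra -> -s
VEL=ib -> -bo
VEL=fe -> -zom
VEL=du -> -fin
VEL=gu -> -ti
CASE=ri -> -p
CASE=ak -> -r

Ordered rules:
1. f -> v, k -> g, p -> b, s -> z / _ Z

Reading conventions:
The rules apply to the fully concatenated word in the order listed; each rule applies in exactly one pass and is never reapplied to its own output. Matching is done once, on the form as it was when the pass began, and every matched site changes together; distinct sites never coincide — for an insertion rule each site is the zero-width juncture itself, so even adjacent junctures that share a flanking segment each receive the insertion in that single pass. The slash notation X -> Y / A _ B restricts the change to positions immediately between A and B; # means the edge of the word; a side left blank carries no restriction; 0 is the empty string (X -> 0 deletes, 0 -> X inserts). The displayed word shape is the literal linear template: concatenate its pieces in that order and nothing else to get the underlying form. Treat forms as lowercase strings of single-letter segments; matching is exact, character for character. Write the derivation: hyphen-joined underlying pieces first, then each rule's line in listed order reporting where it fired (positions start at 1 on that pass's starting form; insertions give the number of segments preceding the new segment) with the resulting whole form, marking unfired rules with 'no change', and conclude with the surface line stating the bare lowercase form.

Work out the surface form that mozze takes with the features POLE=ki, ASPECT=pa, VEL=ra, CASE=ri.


underlying: pu-mozze-s-p-go
1. f -> v, k -> g, p -> b, s -> z / _ Z: fires at position(s) 9: pumozzesbgo
surface: pumozzesbgo


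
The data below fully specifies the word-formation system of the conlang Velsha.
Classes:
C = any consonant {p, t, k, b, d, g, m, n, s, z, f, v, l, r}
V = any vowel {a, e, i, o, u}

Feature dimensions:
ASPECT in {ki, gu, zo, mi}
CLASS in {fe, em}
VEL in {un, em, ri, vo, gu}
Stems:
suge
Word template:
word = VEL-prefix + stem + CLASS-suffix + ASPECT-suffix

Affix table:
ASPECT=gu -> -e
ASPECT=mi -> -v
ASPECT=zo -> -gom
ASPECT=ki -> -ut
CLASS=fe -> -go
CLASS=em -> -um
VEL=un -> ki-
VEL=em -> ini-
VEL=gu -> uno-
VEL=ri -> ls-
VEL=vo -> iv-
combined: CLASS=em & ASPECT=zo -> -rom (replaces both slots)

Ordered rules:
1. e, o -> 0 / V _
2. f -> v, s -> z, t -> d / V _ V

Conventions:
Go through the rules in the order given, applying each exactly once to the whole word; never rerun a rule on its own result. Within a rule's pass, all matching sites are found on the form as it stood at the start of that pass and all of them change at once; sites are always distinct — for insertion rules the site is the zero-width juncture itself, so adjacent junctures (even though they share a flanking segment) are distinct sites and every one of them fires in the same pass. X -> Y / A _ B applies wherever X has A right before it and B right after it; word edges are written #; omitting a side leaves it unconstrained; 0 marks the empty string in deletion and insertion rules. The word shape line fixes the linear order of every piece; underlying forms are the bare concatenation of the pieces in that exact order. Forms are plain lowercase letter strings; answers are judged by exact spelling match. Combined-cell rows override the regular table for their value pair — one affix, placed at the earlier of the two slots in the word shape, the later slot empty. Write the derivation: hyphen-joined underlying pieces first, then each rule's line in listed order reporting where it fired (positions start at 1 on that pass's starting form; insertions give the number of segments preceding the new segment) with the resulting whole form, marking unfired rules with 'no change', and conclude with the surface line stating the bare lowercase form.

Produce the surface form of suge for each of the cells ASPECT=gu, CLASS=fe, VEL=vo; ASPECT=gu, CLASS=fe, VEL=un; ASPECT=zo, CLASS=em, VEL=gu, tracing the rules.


cell ASPECT=gu, CLASS=fe, VEL=vo:
underlying: iv-suge-go-e
1. e, o -> 0 / V _: fires at position(s) 9: ivsugego
2. f -> v, s -> z, t -> d / V _ V: no change
surface: ivsugego

cell ASPECT=gu, CLASS=fe, VEL=un:
underlying: ki-suge-go-e
1. e, o -> 0 / V _: fires at position(s) 9: kisugego
2. f -> v, s -> z, t -> d / V _ V: fires at position(s) 3: kizugego
surface: kizugego

cell ASPECT=zo, CLASS=em, VEL=gu:
underlying: uno-suge-rom
1. e, o -> 0 / V _: no change
2. f -> v, s -> z, t -> d / V _ V: fires at position(s) 4: unozugerom
surface: unozugerom


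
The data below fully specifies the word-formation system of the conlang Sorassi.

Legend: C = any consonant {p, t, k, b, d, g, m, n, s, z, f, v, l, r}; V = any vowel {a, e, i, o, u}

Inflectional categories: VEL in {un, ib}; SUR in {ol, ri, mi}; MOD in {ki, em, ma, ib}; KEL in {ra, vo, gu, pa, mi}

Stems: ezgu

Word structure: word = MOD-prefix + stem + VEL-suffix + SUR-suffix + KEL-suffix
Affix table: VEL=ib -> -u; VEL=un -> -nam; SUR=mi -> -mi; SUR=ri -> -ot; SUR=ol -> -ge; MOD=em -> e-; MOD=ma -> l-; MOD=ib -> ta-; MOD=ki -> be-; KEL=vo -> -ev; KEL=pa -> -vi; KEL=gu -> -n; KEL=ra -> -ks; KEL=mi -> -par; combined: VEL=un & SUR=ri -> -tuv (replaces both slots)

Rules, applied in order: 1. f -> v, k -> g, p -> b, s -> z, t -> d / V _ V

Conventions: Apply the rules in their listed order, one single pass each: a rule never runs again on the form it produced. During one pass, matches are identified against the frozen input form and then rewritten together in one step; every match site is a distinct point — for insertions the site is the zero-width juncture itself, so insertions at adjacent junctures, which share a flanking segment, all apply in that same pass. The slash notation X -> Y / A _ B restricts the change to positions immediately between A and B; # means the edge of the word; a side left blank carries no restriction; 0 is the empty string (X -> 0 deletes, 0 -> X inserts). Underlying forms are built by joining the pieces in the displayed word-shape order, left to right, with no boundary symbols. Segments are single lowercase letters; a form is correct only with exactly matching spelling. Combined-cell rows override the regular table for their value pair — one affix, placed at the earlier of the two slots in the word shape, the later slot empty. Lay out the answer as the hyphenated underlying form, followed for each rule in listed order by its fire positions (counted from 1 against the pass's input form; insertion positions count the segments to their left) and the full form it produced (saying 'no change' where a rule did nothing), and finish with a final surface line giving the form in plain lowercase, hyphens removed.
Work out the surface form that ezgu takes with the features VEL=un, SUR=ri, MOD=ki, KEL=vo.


underlying: be-ezgu-tuv-ev
1. f -> v, k -> g, p -> b, s -> z, t -> d / V _ V: fires at position(s) 7: beezguduvev
surface: beezguduvev


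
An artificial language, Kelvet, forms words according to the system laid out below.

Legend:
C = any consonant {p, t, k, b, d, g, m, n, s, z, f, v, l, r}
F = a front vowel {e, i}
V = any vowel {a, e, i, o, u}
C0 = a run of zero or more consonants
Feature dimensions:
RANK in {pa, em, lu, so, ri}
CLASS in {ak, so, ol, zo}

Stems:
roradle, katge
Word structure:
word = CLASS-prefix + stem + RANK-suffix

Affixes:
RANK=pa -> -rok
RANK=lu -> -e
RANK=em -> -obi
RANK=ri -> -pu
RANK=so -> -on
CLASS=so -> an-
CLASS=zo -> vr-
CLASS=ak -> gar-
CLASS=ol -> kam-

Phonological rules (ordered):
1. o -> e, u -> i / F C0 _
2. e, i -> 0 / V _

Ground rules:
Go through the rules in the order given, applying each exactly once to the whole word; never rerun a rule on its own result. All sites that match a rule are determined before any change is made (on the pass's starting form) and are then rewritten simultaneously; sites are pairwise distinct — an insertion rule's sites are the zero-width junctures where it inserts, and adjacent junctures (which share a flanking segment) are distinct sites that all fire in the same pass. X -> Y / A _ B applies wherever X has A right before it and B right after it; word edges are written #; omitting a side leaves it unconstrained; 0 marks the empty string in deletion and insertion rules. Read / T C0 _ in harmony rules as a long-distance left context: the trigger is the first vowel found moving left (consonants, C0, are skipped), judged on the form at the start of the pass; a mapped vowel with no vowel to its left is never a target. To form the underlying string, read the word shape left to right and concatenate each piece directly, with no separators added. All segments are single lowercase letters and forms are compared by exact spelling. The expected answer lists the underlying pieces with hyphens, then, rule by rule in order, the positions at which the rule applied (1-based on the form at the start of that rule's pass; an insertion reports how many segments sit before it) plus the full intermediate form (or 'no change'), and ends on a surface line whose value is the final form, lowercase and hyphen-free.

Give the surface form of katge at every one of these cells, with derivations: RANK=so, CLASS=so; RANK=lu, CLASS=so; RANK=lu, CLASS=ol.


cell RANK=so, CLASS=so:
underlying: an-katge-on
1. o -> e, u -> i / F C0 _: fires at position(s) 8: ankatgeen
2. e, i -> 0 / V _: fires at position(s) 8: ankatgen
surface: ankatgen

cell RANK=lu, CLASS=so:
underlying: an-katge-e
1. o -> e, u -> i / F C0 _: no change
2. e, i -> 0 / V _: fires at position(s) 8: ankatge
surface: ankatge

cell RANK=lu, CLASS=ol:
underlying: kam-katge-e
1. o -> e, u -> i / F C0 _: no change
2. e, i -> 0 / V _: fires at position(s) 9: kamkatge
surface: kamkatge


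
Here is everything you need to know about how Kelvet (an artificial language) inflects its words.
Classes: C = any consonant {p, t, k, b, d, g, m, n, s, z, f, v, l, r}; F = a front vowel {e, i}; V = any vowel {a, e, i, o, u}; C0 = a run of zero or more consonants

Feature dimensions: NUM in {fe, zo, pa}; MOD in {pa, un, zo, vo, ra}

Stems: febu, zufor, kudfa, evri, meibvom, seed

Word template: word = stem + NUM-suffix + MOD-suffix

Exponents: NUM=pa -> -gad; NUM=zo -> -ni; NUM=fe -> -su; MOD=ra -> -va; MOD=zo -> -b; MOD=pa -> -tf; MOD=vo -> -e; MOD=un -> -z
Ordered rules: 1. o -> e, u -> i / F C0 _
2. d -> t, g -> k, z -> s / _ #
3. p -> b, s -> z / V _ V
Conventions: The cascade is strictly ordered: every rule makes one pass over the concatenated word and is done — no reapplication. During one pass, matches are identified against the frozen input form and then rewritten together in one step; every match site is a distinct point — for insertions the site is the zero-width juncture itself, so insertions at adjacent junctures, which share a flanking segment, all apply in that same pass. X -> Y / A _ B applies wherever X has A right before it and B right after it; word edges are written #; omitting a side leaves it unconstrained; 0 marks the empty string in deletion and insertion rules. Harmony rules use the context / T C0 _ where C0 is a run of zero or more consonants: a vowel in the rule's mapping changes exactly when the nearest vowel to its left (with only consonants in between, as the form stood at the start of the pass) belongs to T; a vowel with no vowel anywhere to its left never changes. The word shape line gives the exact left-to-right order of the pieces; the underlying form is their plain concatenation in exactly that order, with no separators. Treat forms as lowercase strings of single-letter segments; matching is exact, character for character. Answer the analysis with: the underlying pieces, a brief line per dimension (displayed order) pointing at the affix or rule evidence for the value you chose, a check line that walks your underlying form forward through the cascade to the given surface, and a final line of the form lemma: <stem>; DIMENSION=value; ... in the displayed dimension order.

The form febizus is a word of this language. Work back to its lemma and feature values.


underlying: febu-su-z
NUM=fe - signalled by the affix -su
MOD=un - signalled by the affix -z
check: febusuz -> febisuz -> febisus -> febizus
lemma: febu; NUM=fe; MOD=un


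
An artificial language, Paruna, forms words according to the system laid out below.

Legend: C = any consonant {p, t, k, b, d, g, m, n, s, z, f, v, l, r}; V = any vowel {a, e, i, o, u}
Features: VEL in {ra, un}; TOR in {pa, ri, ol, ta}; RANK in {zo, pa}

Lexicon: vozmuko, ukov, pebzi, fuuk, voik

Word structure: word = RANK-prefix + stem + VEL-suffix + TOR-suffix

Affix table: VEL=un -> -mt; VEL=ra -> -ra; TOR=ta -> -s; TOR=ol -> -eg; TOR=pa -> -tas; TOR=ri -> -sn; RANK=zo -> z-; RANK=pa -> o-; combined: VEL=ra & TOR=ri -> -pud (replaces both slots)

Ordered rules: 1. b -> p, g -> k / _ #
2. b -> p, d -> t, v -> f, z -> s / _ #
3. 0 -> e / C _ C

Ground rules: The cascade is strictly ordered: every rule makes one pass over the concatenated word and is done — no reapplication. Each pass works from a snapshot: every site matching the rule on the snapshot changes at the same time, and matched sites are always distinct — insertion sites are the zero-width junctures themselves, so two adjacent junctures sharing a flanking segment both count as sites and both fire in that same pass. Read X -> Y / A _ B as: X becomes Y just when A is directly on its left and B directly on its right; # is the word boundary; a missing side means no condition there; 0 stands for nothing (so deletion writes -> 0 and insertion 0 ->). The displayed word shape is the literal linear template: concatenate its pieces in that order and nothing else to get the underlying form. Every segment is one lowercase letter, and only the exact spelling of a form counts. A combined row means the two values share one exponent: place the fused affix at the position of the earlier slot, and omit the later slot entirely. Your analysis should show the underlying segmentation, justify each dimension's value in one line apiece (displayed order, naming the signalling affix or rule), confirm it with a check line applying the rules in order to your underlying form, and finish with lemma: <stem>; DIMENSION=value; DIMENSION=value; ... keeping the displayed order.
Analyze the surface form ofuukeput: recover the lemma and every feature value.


underlying: o-fuuk-pud
VEL=ra - signalled by the combined affix row
TOR=ri - signalled by the combined affix row
RANK=pa - signalled by the affix o-
check: ofuukpud -> ofuukpud -> ofuukput -> ofuukeput
lemma: fuuk; VEL=ra; TOR=ri; RANK=pa


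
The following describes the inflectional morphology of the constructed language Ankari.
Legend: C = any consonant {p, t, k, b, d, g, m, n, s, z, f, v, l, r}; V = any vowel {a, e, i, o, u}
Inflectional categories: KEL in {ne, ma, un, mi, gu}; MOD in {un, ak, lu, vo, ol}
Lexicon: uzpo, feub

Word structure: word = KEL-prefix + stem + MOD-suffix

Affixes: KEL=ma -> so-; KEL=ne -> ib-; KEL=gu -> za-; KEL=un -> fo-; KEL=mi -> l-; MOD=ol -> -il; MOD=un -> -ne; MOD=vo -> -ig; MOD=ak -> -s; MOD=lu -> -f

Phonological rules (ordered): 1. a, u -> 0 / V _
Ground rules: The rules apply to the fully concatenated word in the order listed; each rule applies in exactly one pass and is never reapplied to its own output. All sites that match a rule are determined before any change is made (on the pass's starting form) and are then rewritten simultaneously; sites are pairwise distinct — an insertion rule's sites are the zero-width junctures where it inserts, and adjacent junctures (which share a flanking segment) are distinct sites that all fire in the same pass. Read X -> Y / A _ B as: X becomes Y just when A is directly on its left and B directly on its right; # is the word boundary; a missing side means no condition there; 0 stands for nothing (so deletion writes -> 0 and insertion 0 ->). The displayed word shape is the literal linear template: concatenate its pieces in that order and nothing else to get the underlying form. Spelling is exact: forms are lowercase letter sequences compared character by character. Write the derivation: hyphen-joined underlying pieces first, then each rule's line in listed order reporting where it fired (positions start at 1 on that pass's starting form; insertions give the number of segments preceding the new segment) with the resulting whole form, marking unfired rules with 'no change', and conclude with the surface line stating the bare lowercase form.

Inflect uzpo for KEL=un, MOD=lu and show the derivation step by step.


underlying: fo-uzpo-f
1. a, u -> 0 / V _: fires at position(s) 3: fozpof
surface: fozpof


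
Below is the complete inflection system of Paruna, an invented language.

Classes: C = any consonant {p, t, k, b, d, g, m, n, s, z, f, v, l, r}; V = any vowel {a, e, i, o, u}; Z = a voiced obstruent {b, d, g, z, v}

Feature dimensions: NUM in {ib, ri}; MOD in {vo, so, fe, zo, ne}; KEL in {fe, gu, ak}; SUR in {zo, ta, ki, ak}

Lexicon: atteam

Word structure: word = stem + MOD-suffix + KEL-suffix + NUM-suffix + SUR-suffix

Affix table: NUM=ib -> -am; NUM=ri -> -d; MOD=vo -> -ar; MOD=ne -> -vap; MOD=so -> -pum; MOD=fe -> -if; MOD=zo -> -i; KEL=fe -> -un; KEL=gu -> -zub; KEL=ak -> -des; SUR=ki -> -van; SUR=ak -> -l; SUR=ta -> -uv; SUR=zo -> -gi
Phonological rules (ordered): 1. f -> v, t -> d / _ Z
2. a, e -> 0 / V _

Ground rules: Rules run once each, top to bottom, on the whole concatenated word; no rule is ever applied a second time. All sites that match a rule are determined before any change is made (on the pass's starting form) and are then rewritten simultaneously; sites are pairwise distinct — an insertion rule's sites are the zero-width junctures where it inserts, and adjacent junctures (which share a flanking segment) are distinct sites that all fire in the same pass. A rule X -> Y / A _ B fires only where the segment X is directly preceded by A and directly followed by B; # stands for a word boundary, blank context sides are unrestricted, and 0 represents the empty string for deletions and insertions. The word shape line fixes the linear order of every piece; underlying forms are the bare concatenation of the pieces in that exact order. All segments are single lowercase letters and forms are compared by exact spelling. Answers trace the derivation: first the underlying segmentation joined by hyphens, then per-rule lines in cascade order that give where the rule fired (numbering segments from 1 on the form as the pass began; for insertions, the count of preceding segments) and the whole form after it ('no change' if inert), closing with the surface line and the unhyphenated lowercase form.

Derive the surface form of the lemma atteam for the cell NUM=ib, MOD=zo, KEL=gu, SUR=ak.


underlying: atteam-i-zub-am-l
1. f -> v, t -> d / _ Z: no change
2. a, e -> 0 / V _: fires at position(s) 5: attemizubaml
surface: attemizubaml


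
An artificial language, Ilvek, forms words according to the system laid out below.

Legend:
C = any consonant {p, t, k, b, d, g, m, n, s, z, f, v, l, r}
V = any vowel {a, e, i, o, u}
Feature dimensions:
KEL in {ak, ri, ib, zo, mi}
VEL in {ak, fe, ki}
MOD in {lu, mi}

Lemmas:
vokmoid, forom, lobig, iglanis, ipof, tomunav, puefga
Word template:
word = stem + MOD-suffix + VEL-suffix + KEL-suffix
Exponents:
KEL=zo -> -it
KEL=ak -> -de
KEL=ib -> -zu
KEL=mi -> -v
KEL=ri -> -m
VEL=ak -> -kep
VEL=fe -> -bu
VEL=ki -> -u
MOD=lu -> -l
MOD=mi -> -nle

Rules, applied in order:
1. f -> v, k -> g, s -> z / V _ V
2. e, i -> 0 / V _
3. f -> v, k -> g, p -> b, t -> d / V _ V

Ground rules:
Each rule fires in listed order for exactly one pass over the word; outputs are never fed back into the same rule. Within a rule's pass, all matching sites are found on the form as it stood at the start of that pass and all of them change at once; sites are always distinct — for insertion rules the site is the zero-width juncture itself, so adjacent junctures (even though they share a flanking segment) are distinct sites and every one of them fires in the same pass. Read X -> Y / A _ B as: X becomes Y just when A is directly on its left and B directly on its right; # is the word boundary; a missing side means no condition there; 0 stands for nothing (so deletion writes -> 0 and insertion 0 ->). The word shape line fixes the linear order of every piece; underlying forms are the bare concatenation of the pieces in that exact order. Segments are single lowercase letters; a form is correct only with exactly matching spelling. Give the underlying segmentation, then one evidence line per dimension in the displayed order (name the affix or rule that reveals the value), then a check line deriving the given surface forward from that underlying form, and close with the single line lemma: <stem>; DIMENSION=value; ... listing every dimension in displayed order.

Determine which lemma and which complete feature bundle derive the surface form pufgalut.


underlying: puefga-l-u-it
KEL=zo - signalled by the affix -it
VEL=ki - signalled by the affix -u
MOD=lu - signalled by the affix -l
check: puefgaluit -> puefgaluit -> pufgalut -> pufgalut
lemma: puefga; KEL=zo; VEL=ki; MOD=lu


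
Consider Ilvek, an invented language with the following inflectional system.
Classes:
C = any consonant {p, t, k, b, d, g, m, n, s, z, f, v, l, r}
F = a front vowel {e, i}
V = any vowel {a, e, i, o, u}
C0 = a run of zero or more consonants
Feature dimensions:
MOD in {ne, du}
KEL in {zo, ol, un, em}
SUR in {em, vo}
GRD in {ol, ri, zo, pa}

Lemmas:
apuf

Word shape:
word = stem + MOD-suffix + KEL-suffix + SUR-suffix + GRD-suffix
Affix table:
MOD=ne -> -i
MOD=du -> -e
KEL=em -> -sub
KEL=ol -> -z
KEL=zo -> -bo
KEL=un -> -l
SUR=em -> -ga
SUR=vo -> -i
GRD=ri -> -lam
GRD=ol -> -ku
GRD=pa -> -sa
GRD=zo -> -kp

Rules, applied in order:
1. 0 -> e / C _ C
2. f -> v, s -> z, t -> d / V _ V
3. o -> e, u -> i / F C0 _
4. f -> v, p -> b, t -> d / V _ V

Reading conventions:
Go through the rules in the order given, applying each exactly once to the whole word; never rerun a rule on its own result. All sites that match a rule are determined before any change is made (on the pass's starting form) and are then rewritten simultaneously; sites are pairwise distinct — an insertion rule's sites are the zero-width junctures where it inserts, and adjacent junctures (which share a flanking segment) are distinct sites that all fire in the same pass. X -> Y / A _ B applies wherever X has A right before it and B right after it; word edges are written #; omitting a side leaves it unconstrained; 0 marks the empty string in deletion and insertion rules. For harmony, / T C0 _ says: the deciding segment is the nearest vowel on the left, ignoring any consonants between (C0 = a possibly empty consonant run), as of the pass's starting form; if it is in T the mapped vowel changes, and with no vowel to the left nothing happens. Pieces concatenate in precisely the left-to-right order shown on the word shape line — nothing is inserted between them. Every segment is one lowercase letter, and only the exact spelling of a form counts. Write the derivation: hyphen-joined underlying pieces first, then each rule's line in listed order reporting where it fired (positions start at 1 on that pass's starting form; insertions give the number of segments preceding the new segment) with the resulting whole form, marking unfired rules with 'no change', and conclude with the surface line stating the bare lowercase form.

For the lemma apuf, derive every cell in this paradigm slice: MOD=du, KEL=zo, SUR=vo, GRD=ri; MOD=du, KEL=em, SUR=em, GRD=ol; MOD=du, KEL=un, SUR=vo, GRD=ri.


cell MOD=du, KEL=zo, SUR=vo, GRD=ri:
underlying: apuf-e-bo-i-lam
1. 0 -> e / C _ C: no change
2. f -> v, s -> z, t -> d / V _ V: fires at position(s) 4: apuveboilam
3. o -> e, u -> i / F C0 _: fires at position(s) 7: apuvebeilam
4. f -> v, p -> b, t -> d / V _ V: fires at position(s) 2: abuvebeilam
surface: abuvebeilam

cell MOD=du, KEL=em, SUR=em, GRD=ol:
underlying: apuf-e-sub-ga-ku
1. 0 -> e / C _ C: inserts after position(s) 8: apufesubegaku
2. f -> v, s -> z, t -> d / V _ V: fires at position(s) 4, 6: apuvezubegaku
3. o -> e, u -> i / F C0 _: fires at position(s) 7: apuvezibegaku
4. f -> v, p -> b, t -> d / V _ V: fires at position(s) 2: abuvezibegaku
surface: abuvezibegaku

cell MOD=du, KEL=un, SUR=vo, GRD=ri:
underlying: apuf-e-l-i-lam
1. 0 -> e / C _ C: no change
2. f -> v, s -> z, t -> d / V _ V: fires at position(s) 4: apuvelilam
3. o -> e, u -> i / F C0 _: no change
4. f -> v, p -> b, t -> d / V _ V: fires at position(s) 2: abuvelilam
surface: abuvelilam


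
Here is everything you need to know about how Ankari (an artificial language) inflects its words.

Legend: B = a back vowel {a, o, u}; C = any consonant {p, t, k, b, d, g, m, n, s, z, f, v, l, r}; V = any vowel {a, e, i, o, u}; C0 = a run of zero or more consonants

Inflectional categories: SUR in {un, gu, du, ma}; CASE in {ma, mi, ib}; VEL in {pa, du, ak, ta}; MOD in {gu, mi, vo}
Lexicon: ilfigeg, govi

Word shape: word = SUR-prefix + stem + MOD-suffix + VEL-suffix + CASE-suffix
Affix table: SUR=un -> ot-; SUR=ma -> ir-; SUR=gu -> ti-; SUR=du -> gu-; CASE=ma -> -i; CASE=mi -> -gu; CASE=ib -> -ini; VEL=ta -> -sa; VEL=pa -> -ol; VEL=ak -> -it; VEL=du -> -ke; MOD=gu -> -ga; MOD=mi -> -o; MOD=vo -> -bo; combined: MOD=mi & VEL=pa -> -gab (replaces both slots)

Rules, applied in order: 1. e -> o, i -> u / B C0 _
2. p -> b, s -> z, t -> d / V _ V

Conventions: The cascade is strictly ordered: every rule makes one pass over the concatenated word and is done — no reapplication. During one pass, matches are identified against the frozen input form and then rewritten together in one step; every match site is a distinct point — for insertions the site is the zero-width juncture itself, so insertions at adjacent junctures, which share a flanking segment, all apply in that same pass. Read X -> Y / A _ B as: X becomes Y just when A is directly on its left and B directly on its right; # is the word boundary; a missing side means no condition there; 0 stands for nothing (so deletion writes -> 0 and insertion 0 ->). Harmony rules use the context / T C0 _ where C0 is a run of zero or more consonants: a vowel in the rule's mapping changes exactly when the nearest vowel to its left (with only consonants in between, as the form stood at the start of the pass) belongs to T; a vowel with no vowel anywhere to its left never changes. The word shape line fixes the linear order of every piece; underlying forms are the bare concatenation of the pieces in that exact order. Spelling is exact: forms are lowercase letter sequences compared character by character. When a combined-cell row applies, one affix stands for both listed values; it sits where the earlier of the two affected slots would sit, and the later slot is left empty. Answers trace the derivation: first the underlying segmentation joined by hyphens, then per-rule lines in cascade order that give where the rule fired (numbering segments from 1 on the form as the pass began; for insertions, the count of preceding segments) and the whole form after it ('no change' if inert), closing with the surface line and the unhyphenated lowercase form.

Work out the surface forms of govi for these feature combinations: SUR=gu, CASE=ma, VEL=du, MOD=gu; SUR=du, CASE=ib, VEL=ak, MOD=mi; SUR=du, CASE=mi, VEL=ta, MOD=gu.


cell SUR=gu, CASE=ma, VEL=du, MOD=gu:
underlying: ti-govi-ga-ke-i
1. e -> o, i -> u / B C0 _: fires at position(s) 6, 10: tigovugakoi
2. p -> b, s -> z, t -> d / V _ V: no change
surface: tigovugakoi

cell SUR=du, CASE=ib, VEL=ak, MOD=mi:
underlying: gu-govi-o-it-ini
1. e -> o, i -> u / B C0 _: fires at position(s) 6, 8: gugovuoutini
2. p -> b, s -> z, t -> d / V _ V: fires at position(s) 9: gugovuoudini
surface: gugovuoudini

cell SUR=du, CASE=mi, VEL=ta, MOD=gu:
underlying: gu-govi-ga-sa-gu
1. e -> o, i -> u / B C0 _: fires at position(s) 6: gugovugasagu
2. p -> b, s -> z, t -> d / V _ V: fires at position(s) 9: gugovugazagu
surface: gugovugazagu


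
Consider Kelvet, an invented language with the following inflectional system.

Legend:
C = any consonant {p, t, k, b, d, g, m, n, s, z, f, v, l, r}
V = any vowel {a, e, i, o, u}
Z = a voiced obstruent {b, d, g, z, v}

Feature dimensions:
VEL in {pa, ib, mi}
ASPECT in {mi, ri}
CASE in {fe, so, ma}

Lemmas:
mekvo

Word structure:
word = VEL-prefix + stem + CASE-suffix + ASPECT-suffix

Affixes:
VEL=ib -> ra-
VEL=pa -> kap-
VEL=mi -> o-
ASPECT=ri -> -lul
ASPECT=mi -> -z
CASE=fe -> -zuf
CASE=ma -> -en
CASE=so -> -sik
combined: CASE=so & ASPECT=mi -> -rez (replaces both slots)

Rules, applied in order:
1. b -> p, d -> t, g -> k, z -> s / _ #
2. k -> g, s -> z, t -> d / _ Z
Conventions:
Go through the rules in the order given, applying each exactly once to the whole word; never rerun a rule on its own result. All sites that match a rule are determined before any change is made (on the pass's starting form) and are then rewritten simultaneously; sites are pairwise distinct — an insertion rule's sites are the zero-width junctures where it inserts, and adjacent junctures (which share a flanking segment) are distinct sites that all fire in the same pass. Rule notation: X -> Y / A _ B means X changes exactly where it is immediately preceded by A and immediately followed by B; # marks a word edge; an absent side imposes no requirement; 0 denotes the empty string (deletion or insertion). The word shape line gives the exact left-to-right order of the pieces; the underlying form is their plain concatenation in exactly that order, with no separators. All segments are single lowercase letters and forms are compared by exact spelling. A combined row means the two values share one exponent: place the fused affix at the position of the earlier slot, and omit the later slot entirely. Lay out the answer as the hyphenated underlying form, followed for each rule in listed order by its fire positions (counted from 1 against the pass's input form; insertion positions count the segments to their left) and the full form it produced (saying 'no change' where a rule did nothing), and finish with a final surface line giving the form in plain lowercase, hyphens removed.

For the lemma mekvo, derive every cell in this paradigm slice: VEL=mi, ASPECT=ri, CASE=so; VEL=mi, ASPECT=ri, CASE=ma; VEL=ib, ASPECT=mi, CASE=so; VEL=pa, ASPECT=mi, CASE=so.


cell VEL=mi, ASPECT=ri, CASE=so:
underlying: o-mekvo-sik-lul
1. b -> p, d -> t, g -> k, z -> s / _ #: no change
2. k -> g, s -> z, t -> d / _ Z: fires at position(s) 4: omegvosiklul
surface: omegvosiklul

cell VEL=mi, ASPECT=ri, CASE=ma:
underlying: o-mekvo-en-lul
1. b -> p, d -> t, g -> k, z -> s / _ #: no change
2. k -> g, s -> z, t -> d / _ Z: fires at position(s) 4: omegvoenlul
surface: omegvoenlul

cell VEL=ib, ASPECT=mi, CASE=so:
underlying: ra-mekvo-rez
1. b -> p, d -> t, g -> k, z -> s / _ #: fires at position(s) 10: ramekvores
2. k -> g, s -> z, t -> d / _ Z: fires at position(s) 5: ramegvores
surface: ramegvores

cell VEL=pa, ASPECT=mi, CASE=so:
underlying: kap-mekvo-rez
1. b -> p, d -> t, g -> k, z -> s / _ #: fires at position(s) 11: kapmekvores
2. k -> g, s -> z, t -> d / _ Z: fires at position(s) 6: kapmegvores
surface: kapmegvores


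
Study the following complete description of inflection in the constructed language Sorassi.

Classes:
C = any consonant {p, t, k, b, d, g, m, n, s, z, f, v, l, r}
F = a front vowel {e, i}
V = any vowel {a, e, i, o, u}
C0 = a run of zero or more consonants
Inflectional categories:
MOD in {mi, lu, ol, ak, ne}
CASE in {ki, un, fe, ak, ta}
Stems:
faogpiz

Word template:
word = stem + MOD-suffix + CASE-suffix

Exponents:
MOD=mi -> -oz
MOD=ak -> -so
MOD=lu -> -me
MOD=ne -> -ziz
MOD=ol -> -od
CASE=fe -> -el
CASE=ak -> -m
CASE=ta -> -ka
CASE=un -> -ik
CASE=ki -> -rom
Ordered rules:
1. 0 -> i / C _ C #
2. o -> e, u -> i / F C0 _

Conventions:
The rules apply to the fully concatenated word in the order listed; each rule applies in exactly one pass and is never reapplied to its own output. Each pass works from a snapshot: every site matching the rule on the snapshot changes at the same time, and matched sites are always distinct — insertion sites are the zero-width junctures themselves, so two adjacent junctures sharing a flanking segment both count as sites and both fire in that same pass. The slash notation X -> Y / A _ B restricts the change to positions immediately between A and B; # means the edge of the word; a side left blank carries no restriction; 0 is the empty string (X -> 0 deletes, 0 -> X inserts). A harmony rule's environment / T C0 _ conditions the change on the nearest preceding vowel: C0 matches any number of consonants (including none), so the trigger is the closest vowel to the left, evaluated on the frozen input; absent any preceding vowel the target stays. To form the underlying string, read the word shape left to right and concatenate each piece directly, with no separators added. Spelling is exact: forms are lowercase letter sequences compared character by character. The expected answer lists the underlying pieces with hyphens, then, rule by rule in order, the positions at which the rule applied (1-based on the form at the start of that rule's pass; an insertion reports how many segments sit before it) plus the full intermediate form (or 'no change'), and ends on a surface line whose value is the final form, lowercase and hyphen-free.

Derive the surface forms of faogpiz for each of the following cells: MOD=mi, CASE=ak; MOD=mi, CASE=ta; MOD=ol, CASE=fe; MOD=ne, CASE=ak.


cell MOD=mi, CASE=ak:
underlying: faogpiz-oz-m
1. 0 -> i / C _ C #: inserts after position(s) 9: faogpizozim
2. o -> e, u -> i / F C0 _: fires at position(s) 8: faogpizezim
surface: faogpizezim

cell MOD=mi, CASE=ta:
underlying: faogpiz-oz-ka
1. 0 -> i / C _ C #: no change
2. o -> e, u -> i / F C0 _: fires at position(s) 8: faogpizezka
surface: faogpizezka

cell MOD=ol, CASE=fe:
underlying: faogpiz-od-el
1. 0 -> i / C _ C #: no change
2. o -> e, u -> i / F C0 _: fires at position(s) 8: faogpizedel
surface: faogpizedel

cell MOD=ne, CASE=ak:
underlying: faogpiz-ziz-m
1. 0 -> i / C _ C #: inserts after position(s) 10: faogpizzizim
2. o -> e, u -> i / F C0 _: no change
surface: faogpizzizim
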